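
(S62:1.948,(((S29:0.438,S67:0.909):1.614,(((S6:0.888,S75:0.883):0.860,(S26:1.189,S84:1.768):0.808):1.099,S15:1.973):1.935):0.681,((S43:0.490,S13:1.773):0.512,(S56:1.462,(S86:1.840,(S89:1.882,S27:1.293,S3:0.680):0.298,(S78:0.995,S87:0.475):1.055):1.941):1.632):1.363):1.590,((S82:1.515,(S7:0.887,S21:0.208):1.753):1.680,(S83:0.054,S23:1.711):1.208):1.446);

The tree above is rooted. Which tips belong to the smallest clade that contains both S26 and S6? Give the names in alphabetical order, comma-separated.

S26, S6, S75, S84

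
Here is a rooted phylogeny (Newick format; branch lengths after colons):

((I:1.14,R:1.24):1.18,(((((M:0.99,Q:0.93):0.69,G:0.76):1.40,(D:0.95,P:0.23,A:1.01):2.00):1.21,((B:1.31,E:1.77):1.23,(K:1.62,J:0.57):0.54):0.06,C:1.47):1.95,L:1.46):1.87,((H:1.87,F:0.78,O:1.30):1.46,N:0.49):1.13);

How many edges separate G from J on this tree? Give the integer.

6

The MRCA of G and J is the node subtending ((((M,Q),G),(D,P,A)),((B,E),(K,J)),C).
From G up to that node: 3 branches. From J up to the same node: 3 branches. Total: 3 + 3 = 6.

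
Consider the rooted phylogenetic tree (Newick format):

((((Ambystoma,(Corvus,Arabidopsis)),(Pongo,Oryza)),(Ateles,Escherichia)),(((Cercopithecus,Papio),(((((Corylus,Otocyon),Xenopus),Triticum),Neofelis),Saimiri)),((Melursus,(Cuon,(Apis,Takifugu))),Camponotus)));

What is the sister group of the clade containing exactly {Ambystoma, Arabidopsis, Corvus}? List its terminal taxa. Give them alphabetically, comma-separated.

Oryza, Pongo

The clade containing exactly {Ambystoma, Arabidopsis, Corvus} attaches to the tree at the node subtending ((Ambystoma,(Corvus,Arabidopsis)),(Pongo,Oryza)).
The other lineage descending from that same node — the sister group — is (Pongo,Oryza); its 2 tips in alphabetical order are the answer.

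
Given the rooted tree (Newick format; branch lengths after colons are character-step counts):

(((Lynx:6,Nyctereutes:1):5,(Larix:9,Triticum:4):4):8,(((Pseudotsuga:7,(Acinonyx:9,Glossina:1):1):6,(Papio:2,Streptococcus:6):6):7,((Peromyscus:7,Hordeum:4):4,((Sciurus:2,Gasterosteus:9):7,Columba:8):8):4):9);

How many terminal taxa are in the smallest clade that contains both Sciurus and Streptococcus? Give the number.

The MRCA of Sciurus and Streptococcus is the node subtending (((Pseudotsuga,(Acinonyx,Glossina)),(Papio,Streptococcus)),((Peromyscus,Hordeum),((Sciurus,Gasterosteus),Columba))).
That clade contains 10 terminal taxa: Acinonyx, Columba, Gasterosteus, Glossina, Hordeum, Papio, Peromyscus, Pseudotsuga, Sciurus, Streptococcus.

10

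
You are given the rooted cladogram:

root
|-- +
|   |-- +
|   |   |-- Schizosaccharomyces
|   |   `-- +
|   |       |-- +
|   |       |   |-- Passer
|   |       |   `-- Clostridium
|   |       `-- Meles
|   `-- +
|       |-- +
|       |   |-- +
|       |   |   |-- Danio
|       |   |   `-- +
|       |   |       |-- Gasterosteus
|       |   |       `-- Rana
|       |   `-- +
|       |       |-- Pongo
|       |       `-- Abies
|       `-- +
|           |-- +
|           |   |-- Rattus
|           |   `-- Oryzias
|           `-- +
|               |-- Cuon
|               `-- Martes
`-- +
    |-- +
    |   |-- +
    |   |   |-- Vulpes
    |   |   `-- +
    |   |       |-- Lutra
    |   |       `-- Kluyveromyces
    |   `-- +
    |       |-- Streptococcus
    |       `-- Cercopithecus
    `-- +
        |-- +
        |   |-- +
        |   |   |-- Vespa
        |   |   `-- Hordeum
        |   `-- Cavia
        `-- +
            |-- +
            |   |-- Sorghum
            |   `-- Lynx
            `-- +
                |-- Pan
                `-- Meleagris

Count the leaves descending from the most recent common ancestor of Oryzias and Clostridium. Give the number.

The MRCA of Oryzias and Clostridium is the node subtending ((Schizosaccharomyces,((Passer,Clostridium),Meles)),(((Danio,(Gasterosteus,Rana)),(Pongo,Abies)),((Rattus,Oryzias),(Cuon,Martes)))).
That clade contains 13 terminal taxa: Abies, Clostridium, Cuon, Danio, Gasterosteus, Martes, Meles, Oryzias, Passer, Pongo, Rana, Rattus, Schizosaccharomyces.

13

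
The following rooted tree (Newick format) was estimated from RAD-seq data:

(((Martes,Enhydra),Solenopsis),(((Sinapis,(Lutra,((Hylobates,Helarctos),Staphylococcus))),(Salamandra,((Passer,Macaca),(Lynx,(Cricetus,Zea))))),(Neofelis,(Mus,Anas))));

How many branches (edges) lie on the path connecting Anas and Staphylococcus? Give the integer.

8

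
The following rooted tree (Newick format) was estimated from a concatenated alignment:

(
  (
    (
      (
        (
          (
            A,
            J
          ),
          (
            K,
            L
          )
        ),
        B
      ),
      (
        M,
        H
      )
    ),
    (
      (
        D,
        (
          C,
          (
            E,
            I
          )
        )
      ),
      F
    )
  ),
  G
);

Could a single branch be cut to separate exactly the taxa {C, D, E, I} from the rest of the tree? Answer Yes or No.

The most recent common ancestor of these taxa subtends (D,(C,(E,I))).
That clade has exactly 4 tips — every listed taxon and nothing else — so the group is monophyletic.

Yes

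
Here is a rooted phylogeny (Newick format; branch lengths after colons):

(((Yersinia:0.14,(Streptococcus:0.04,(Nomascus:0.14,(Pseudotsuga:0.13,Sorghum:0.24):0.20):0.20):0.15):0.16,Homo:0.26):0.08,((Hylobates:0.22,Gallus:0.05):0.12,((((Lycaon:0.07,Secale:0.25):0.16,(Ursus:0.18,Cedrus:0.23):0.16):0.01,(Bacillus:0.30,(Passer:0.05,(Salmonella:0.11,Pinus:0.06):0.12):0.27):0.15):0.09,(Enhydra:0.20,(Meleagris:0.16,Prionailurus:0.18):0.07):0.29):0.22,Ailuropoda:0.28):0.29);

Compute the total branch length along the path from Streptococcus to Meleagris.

1.46

The path runs Streptococcus → … → MRCA → … → Meleagris; the MRCA is the root of the tree.
Branch lengths along that path: 0.04 + 0.15 + 0.16 + 0.08 + 0.29 + 0.22 + 0.29 + 0.07 + 0.16 = 1.46.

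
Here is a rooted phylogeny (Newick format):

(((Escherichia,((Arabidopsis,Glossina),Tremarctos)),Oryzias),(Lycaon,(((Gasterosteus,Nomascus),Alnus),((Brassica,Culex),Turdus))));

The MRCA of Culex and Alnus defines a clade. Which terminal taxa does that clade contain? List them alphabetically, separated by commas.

Tracing Culex: it sits inside (Brassica,Culex).
Tracing Alnus: it sits inside ((Gasterosteus,Nomascus),Alnus).
The smallest clade enclosing both is (((Gasterosteus,Nomascus),Alnus),((Brassica,Culex),Turdus)); the answer is its 6 terminal taxa in alphabetical order.

Alnus, Brassica, Culex, Gasterosteus, Nomascus, Turdus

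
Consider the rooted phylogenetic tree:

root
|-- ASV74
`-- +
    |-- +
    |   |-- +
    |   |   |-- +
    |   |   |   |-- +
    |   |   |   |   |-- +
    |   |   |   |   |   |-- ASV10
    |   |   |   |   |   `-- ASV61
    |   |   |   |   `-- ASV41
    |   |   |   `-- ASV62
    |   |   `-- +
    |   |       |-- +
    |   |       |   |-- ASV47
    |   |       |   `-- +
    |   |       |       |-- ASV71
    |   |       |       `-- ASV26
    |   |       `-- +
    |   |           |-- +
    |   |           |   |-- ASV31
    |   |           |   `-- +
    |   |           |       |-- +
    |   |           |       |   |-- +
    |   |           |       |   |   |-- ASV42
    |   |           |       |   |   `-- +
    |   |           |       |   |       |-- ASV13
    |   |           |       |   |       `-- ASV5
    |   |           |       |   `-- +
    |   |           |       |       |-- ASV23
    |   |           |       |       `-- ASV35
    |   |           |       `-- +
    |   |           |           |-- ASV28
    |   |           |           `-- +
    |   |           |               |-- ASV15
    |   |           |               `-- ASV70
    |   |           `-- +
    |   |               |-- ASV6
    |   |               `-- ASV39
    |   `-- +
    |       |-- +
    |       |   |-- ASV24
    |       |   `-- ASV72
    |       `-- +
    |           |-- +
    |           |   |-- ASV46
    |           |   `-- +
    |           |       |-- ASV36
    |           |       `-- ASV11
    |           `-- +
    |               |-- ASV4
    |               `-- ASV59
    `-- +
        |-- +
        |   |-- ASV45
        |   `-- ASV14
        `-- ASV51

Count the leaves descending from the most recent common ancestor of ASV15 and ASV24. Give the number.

The MRCA of ASV15 and ASV24 is the node subtending (((((ASV10,ASV61),ASV41),ASV62),((ASV47,(ASV71,ASV26)),((ASV31,(((ASV42,(ASV13,ASV5)),(ASV23,ASV35)),(ASV28,(ASV15,ASV70)))),(ASV6,ASV39)))),((ASV24,ASV72),((ASV46,(ASV36,ASV11)),(ASV4,ASV59)))).
That clade contains 25 terminal taxa: ASV10, ASV11, ASV13, ASV15, ASV23, ASV24, ASV26, ASV28, ASV31, ASV35, ASV36, ASV39, ASV4, ASV41, ASV42, ASV46, ASV47, ASV5, ASV59, ASV6, ASV61, ASV62, ASV70, ASV71, ASV72.

25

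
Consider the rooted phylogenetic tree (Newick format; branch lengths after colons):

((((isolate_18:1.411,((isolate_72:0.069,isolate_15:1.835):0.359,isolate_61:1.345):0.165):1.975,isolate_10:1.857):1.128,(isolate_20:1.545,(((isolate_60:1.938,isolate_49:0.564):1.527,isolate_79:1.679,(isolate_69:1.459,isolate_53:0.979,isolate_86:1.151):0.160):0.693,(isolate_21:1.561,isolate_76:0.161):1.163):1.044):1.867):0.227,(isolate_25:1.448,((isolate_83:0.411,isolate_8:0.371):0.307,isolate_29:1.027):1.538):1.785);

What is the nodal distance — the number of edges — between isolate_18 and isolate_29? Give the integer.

7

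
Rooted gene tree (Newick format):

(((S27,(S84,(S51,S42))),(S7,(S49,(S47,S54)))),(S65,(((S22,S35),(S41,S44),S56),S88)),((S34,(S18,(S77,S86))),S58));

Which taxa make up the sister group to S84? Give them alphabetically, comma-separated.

S42, S51

S84 attaches to the tree at the node subtending (S84,(S51,S42)).
The other lineage descending from that same node — the sister group — is (S51,S42); its 2 tips in alphabetical order are the answer.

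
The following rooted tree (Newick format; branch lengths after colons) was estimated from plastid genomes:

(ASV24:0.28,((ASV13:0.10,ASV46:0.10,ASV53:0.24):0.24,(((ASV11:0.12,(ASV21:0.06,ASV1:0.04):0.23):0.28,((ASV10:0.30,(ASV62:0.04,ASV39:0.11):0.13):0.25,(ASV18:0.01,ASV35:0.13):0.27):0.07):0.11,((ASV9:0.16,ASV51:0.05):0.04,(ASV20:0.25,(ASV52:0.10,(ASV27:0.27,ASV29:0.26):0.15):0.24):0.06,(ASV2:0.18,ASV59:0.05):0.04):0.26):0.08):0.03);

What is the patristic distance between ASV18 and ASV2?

0.94

The path runs ASV18 → … → MRCA → … → ASV2; the MRCA is the node subtending (((ASV11,(ASV21,ASV1)),((ASV10,(ASV62,ASV39)),(ASV18,ASV35))),((ASV9,ASV51),(ASV20,(ASV52,(ASV27,ASV29))),(ASV2,ASV59))).
Branch lengths along that path: 0.01 + 0.27 + 0.07 + 0.11 + 0.26 + 0.04 + 0.18 = 0.94.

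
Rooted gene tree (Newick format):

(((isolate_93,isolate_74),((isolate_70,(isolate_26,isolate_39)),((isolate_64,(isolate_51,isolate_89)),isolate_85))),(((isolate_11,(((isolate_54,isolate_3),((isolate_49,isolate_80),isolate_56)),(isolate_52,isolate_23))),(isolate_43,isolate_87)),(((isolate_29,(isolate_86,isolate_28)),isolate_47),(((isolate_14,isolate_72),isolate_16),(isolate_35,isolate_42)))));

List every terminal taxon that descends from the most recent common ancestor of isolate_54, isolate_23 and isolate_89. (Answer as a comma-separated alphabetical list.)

isolate_11, isolate_14, isolate_16, isolate_23, isolate_26, isolate_28, isolate_29, isolate_3, isolate_35, isolate_39, isolate_42, isolate_43, isolate_47, isolate_49, isolate_51, isolate_52, isolate_54, isolate_56, isolate_64, isolate_70, isolate_72, isolate_74, isolate_80, isolate_85, isolate_86, isolate_87, isolate_89, isolate_93

Tracing isolate_54: it sits inside (isolate_54,isolate_3).
Tracing isolate_23: it sits inside (isolate_52,isolate_23).
Tracing isolate_89: it sits inside (isolate_51,isolate_89).
The smallest clade enclosing all 3 is the whole tree (their MRCA is the root), so the answer is all 28 tips in alphabetical order.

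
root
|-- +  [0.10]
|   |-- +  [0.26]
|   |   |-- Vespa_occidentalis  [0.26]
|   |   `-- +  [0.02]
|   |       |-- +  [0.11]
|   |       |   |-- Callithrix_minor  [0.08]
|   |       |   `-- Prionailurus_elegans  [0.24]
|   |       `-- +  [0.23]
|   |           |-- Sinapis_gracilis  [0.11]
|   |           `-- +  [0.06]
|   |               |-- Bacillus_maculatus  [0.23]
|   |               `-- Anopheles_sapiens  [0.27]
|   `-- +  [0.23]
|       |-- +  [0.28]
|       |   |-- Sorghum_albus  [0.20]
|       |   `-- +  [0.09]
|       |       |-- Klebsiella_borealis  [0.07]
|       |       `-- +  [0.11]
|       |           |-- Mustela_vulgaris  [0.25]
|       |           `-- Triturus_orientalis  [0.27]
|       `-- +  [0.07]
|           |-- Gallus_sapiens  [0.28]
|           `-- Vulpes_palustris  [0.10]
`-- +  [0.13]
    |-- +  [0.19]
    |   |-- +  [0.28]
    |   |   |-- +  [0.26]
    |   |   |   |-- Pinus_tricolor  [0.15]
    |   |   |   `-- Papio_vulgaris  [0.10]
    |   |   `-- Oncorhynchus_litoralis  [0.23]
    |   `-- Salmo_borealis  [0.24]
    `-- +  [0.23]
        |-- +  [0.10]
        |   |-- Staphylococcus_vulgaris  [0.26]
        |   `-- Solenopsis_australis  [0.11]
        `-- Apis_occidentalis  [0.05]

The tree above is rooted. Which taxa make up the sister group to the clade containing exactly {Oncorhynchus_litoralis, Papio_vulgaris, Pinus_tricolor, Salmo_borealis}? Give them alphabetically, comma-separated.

Apis_occidentalis, Solenopsis_australis, Staphylococcus_vulgaris

The clade containing exactly {Oncorhynchus_litoralis, Papio_vulgaris, Pinus_tricolor, Salmo_borealis} attaches to the tree at the node subtending ((((Pinus_tricolor,Papio_vulgaris),Oncorhynchus_litoralis),Salmo_borealis),((Staphylococcus_vulgaris,Solenopsis_australis),Apis_occidentalis)).
The other lineage descending from that same node — the sister group — is ((Staphylococcus_vulgaris,Solenopsis_australis),Apis_occidentalis); its 3 tips in alphabetical order are the answer.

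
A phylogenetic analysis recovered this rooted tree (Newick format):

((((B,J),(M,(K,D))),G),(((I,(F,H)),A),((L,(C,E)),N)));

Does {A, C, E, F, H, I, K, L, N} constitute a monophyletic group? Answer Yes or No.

The MRCA of the listed taxa is the root, so the smallest clade containing them is the whole tree.
That clade also contains B, D, G, J, M, which are not in the proposed group, so the group is not monophyletic.

No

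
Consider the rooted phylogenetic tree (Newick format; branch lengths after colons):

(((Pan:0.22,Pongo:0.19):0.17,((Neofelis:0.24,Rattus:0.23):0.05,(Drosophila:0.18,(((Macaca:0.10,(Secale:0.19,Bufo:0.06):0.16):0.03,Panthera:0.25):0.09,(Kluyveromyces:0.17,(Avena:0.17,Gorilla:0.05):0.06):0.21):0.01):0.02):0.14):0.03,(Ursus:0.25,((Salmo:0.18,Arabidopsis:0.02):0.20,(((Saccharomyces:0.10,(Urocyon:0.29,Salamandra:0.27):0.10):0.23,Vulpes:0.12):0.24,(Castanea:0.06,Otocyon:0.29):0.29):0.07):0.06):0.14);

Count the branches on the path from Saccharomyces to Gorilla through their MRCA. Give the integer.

13

The MRCA of Saccharomyces and Gorilla is the root of the tree.
From Saccharomyces up to that node: 6 branches. From Gorilla up to the same node: 7 branches. Total: 6 + 7 = 13.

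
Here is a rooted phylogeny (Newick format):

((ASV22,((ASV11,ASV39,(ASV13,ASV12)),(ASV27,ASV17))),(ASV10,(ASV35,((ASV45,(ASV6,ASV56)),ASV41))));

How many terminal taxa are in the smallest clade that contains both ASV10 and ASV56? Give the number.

6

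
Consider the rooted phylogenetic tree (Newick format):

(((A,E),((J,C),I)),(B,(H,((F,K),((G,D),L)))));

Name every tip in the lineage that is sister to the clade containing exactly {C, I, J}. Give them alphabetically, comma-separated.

A, E

The clade containing exactly {C, I, J} attaches to the tree at the node subtending ((A,E),((J,C),I)).
The other lineage descending from that same node — the sister group — is (A,E); its 2 tips in alphabetical order are the answer.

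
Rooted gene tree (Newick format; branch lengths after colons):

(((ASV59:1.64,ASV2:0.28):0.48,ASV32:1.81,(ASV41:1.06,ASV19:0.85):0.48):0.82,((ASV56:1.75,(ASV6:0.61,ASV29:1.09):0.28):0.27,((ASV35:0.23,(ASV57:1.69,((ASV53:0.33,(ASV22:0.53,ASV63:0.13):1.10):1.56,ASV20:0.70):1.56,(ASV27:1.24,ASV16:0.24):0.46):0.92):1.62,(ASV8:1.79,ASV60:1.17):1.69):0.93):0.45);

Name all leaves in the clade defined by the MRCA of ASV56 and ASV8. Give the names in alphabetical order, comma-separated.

ASV16, ASV20, ASV22, ASV27, ASV29, ASV35, ASV53, ASV56, ASV57, ASV6, ASV60, ASV63, ASV8

Tracing ASV56: it sits inside (ASV56,(ASV6,ASV29)).
Tracing ASV8: it sits inside (ASV8,ASV60).
The smallest clade enclosing both is ((ASV56,(ASV6,ASV29)),((ASV35,(ASV57,((ASV53,(ASV22,ASV63)),ASV20),(ASV27,ASV16))),(ASV8,ASV60))); the answer is its 13 terminal taxa in alphabetical order.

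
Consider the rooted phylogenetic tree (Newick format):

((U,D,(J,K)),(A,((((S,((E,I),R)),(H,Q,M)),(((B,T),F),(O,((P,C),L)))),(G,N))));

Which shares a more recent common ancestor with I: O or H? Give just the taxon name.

The MRCA of I and H subtends ((S,((E,I),R)),(H,Q,M)) (7 taxa).
The MRCA of I and O subtends (((S,((E,I),R)),(H,Q,M)),(((B,T),F),(O,((P,C),L)))) (14 taxa).
The first is nested inside the second, so I shares a more recent common ancestor with H.

H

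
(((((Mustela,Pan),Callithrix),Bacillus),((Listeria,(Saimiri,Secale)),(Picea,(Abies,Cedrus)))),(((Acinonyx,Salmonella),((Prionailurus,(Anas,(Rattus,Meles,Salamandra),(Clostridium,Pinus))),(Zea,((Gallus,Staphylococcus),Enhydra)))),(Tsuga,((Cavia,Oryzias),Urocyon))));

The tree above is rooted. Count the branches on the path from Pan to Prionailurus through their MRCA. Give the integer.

10

The MRCA of Pan and Prionailurus is the root of the tree.
From Pan up to that node: 5 branches. From Prionailurus up to the same node: 5 branches. Total: 5 + 5 = 10.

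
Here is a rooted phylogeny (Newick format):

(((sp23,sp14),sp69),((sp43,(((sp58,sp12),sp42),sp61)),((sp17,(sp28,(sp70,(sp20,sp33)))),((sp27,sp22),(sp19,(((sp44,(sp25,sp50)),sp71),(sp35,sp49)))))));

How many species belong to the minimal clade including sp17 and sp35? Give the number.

The MRCA of sp17 and sp35 is the node subtending ((sp17,(sp28,(sp70,(sp20,sp33)))),((sp27,sp22),(sp19,(((sp44,(sp25,sp50)),sp71),(sp35,sp49))))).
That clade contains 14 terminal taxa: sp17, sp19, sp20, sp22, sp25, sp27, sp28, sp33, sp35, sp44, sp49, sp50, sp70, sp71.

14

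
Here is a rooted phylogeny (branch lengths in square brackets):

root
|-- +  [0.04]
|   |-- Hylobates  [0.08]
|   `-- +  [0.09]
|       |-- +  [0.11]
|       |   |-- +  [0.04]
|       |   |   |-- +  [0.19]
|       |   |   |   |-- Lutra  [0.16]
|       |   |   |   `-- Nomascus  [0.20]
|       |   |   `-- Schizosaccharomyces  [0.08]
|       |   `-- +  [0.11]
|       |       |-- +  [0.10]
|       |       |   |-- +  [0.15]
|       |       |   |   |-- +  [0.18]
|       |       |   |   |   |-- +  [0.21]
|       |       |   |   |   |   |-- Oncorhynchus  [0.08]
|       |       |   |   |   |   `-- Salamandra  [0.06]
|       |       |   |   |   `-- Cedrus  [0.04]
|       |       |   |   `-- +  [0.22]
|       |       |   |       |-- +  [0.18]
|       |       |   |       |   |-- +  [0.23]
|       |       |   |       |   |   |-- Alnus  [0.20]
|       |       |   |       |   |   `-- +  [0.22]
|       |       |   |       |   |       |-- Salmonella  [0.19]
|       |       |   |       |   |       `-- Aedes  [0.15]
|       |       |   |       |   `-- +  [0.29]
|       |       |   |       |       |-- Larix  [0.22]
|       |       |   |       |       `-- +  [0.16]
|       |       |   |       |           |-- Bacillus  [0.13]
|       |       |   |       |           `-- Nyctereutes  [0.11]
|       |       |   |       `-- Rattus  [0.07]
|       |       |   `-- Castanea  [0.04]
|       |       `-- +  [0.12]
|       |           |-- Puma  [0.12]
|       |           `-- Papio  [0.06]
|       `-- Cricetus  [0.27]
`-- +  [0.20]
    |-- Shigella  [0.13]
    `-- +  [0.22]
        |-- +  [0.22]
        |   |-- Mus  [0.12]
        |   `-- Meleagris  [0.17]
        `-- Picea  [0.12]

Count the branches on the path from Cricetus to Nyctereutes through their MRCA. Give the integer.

The MRCA of Cricetus and Nyctereutes is the node subtending ((((Lutra,Nomascus),Schizosaccharomyces),(((((Oncorhynchus,Salamandra),Cedrus),(((Alnus,(Salmonella,Aedes)),(Larix,(Bacillus,Nyctereutes))),Rattus)),Castanea),(Puma,Papio))),Cricetus).
From Cricetus up to that node: 1 branch. From Nyctereutes up to the same node: 9 branches. Total: 1 + 9 = 10.

10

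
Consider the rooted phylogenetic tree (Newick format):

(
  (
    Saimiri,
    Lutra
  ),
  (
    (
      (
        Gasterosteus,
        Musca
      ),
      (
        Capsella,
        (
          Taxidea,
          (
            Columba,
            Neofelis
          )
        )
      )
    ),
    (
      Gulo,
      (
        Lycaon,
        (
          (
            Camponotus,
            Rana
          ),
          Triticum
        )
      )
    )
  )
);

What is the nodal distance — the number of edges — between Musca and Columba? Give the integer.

6

The MRCA of Musca and Columba is the node subtending ((Gasterosteus,Musca),(Capsella,(Taxidea,(Columba,Neofelis)))).
From Musca up to that node: 2 branches. From Columba up to the same node: 4 branches. Total: 2 + 4 = 6.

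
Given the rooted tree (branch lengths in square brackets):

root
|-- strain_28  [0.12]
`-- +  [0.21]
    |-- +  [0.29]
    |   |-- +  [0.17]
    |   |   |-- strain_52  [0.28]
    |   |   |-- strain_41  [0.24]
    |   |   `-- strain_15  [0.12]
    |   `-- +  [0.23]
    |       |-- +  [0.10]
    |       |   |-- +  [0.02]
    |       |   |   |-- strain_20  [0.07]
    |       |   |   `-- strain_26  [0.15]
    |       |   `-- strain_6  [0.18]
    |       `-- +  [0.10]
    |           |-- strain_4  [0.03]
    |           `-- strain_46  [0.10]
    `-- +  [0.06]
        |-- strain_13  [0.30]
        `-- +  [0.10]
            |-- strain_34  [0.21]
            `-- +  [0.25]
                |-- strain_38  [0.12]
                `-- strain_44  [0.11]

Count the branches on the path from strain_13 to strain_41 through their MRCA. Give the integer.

The MRCA of strain_13 and strain_41 is the node subtending (((strain_52,strain_41,strain_15),(((strain_20,strain_26),strain_6),(strain_4,strain_46))),(strain_13,(strain_34,(strain_38,strain_44)))).
From strain_13 up to that node: 2 branches. From strain_41 up to the same node: 3 branches. Total: 2 + 3 = 5.

5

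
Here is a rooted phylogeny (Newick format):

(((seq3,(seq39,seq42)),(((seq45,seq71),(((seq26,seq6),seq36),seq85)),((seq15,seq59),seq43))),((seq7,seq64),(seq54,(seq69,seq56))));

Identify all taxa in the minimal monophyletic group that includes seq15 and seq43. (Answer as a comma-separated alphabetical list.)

Tracing seq15: it sits inside (seq15,seq59).
Tracing seq43: it sits inside ((seq15,seq59),seq43).
The smallest clade enclosing both is ((seq15,seq59),seq43); the answer is its 3 terminal taxa in alphabetical order.

seq15, seq43, seq59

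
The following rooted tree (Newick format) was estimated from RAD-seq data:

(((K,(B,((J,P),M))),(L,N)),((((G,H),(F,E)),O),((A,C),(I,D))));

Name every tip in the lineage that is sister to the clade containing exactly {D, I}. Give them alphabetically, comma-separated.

A, C

The clade containing exactly {D, I} attaches to the tree at the node subtending ((A,C),(I,D)).
The other lineage descending from that same node — the sister group — is (A,C); its 2 tips in alphabetical order are the answer.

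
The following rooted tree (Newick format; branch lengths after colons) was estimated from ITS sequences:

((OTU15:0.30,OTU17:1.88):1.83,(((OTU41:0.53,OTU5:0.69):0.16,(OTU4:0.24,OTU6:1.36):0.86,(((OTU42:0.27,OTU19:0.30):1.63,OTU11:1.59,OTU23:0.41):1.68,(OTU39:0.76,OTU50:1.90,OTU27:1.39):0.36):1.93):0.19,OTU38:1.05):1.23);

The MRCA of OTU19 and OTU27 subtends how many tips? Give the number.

7

The MRCA of OTU19 and OTU27 is the node subtending (((OTU42,OTU19),OTU11,OTU23),(OTU39,OTU50,OTU27)).
That clade contains 7 terminal taxa: OTU11, OTU19, OTU23, OTU27, OTU39, OTU42, OTU50.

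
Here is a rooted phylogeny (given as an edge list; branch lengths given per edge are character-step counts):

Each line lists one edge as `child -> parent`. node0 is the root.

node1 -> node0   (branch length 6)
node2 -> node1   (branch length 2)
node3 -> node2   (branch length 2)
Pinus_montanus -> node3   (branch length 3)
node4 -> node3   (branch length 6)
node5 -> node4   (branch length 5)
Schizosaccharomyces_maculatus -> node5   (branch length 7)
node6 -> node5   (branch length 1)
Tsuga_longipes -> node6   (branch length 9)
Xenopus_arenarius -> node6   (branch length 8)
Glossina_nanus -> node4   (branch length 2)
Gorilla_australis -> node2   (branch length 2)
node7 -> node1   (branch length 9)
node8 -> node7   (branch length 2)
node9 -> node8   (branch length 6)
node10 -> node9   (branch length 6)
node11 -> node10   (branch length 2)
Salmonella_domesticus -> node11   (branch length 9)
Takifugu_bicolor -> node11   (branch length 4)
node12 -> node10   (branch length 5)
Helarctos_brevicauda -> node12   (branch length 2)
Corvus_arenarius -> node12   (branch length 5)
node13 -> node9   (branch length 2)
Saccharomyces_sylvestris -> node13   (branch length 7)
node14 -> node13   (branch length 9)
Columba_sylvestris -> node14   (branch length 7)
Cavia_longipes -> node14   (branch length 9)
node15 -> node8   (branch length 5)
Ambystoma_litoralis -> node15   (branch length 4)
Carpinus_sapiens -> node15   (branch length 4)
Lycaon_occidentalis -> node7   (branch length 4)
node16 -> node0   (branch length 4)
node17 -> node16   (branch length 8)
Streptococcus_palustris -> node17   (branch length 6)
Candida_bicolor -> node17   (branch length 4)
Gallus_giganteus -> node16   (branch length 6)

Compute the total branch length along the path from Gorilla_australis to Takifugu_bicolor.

33

The path runs Gorilla_australis → … → MRCA → … → Takifugu_bicolor; the MRCA is the node subtending (((Pinus_montanus,((Schizosaccharomyces_maculatus,(Tsuga_longipes,Xenopus_arenarius)),Glossina_nanus)),Gorilla_australis),(((((Salmonella_domesticus,Takifugu_bicolor),(Helarctos_brevicauda,Corvus_arenarius)),(Saccharomyces_sylvestris,(Columba_sylvestris,Cavia_longipes))),(Ambystoma_litoralis,Carpinus_sapiens)),Lycaon_occidentalis)).
Branch lengths along that path: 2 + 2 + 9 + 2 + 6 + 6 + 2 + 4 = 33.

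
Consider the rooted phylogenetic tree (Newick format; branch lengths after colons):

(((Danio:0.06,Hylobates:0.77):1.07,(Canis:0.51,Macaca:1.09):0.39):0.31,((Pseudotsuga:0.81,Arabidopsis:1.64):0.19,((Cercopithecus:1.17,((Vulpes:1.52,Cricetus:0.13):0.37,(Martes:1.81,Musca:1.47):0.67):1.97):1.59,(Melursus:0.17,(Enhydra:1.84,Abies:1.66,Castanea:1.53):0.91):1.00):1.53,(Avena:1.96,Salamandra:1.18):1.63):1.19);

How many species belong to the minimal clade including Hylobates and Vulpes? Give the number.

17

The MRCA of Hylobates and Vulpes is the root, so the clade is the entire tree.
That clade contains 17 terminal taxa: Abies, Arabidopsis, Avena, Canis, Castanea, Cercopithecus, Cricetus, Danio, Enhydra, Hylobates, Macaca, Martes, Melursus, Musca, Pseudotsuga, Salamandra, Vulpes.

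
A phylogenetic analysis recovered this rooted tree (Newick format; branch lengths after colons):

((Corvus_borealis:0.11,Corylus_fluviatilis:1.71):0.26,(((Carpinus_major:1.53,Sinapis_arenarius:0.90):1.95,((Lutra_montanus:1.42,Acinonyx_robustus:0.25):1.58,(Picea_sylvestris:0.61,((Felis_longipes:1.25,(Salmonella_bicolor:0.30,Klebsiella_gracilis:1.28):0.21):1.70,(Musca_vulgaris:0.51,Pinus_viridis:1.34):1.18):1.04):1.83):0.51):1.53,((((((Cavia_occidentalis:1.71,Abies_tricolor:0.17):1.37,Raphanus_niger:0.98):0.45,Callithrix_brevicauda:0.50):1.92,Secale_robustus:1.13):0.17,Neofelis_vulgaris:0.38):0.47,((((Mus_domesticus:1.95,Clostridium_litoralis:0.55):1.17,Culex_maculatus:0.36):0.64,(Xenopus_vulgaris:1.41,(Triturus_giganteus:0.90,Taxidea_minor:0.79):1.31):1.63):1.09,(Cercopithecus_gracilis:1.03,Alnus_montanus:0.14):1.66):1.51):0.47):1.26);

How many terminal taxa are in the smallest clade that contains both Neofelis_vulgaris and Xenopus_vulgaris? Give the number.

14

The MRCA of Neofelis_vulgaris and Xenopus_vulgaris is the node subtending ((((((Cavia_occidentalis,Abies_tricolor),Raphanus_niger),Callithrix_brevicauda),Secale_robustus),Neofelis_vulgaris),((((Mus_domesticus,Clostridium_litoralis),Culex_maculatus),(Xenopus_vulgaris,(Triturus_giganteus,Taxidea_minor))),(Cercopithecus_gracilis,Alnus_montanus))).
That clade contains 14 terminal taxa: Abies_tricolor, Alnus_montanus, Callithrix_brevicauda, Cavia_occidentalis, Cercopithecus_gracilis, Clostridium_litoralis, Culex_maculatus, Mus_domesticus, Neofelis_vulgaris, Raphanus_niger, Secale_robustus, Taxidea_minor, Triturus_giganteus, Xenopus_vulgaris.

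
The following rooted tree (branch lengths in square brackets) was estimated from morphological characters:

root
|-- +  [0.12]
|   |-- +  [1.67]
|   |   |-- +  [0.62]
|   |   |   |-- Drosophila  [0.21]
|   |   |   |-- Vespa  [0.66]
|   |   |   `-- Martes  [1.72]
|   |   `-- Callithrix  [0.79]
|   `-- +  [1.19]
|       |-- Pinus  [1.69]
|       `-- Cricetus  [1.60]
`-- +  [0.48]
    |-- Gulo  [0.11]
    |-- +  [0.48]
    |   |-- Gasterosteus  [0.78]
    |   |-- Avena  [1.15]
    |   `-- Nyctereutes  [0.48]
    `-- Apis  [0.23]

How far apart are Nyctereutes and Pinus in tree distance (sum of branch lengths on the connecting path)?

4.44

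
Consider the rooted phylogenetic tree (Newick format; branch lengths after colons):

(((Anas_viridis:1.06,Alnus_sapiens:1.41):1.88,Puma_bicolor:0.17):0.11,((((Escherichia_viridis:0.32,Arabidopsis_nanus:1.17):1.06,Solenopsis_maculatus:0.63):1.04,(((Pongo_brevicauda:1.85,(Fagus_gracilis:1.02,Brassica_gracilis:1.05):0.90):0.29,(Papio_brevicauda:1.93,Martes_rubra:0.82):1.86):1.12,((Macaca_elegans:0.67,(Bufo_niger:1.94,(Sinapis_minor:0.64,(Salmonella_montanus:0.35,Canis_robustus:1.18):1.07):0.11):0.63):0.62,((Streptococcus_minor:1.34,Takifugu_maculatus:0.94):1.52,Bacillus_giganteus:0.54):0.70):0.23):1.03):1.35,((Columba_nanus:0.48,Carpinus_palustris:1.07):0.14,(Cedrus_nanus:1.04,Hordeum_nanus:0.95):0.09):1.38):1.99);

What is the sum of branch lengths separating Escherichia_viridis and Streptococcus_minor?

The path runs Escherichia_viridis → … → MRCA → … → Streptococcus_minor; the MRCA is the node subtending (((Escherichia_viridis,Arabidopsis_nanus),Solenopsis_maculatus),(((Pongo_brevicauda,(Fagus_gracilis,Brassica_gracilis)),(Papio_brevicauda,Martes_rubra)),((Macaca_elegans,(Bufo_niger,(Sinapis_minor,(Salmonella_montanus,Canis_robustus)))),((Streptococcus_minor,Takifugu_maculatus),Bacillus_giganteus)))).
Branch lengths along that path: 0.32 + 1.06 + 1.04 + 1.03 + 0.23 + 0.70 + 1.52 + 1.34 = 7.24.

7.24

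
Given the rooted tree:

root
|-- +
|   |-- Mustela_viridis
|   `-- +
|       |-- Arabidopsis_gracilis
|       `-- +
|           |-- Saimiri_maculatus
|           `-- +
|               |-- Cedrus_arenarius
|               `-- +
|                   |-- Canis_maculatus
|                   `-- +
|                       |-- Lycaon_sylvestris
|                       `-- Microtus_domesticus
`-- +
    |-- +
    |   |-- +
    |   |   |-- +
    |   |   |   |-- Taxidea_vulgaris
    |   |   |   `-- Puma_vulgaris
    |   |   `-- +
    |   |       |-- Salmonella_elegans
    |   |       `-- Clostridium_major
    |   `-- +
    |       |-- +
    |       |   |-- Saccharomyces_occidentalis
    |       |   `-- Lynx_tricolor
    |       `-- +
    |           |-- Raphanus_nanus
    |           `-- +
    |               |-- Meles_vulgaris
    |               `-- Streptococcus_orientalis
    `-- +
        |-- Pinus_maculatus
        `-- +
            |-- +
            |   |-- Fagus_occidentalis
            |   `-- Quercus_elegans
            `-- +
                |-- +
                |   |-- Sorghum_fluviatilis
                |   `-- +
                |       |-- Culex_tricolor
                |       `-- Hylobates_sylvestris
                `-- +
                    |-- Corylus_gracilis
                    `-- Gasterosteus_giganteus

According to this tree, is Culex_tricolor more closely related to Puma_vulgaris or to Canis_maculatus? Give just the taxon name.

Puma_vulgaris

The MRCA of Culex_tricolor and Puma_vulgaris subtends ((((Taxidea_vulgaris,Puma_vulgaris),(Salmonella_elegans,Clostridium_major)),((Saccharomyces_occidentalis,Lynx_tricolor),(Raphanus_nanus,(Meles_vulgaris,Streptococcus_orientalis)))),(Pinus_maculatus,((Fagus_occidentalis,Quercus_elegans),((Sorghum_fluviatilis,(Culex_tricolor,Hylobates_sylvestris)),(Corylus_gracilis,Gasterosteus_giganteus))))) (17 taxa).
The MRCA of Culex_tricolor and Canis_maculatus is the root, subtending the entire tree (24 taxa).
The first is nested inside the second, so Culex_tricolor shares a more recent common ancestor with Puma_vulgaris.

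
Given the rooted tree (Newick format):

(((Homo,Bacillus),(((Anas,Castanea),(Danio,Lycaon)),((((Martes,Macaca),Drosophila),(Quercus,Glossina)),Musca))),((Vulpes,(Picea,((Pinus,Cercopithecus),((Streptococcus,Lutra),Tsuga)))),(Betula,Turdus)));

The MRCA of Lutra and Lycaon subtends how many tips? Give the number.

The MRCA of Lutra and Lycaon is the root, so the clade is the entire tree.
That clade contains 21 terminal taxa: Anas, Bacillus, Betula, Castanea, Cercopithecus, Danio, Drosophila, Glossina, Homo, Lutra, Lycaon, Macaca, Martes, Musca, Picea, Pinus, Quercus, Streptococcus, Tsuga, Turdus, Vulpes.

21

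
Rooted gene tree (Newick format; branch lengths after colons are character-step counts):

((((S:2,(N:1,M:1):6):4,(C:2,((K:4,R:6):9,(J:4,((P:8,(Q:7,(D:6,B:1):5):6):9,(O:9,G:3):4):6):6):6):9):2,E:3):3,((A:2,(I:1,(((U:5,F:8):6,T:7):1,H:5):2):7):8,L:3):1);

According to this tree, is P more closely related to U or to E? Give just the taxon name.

The MRCA of P and E subtends (((S,(N,M)),(C,((K,R),(J,((P,(Q,(D,B))),(O,G)))))),E) (14 taxa).
The MRCA of P and U is the root, subtending the entire tree (21 taxa).
The first is nested inside the second, so P shares a more recent common ancestor with E.

E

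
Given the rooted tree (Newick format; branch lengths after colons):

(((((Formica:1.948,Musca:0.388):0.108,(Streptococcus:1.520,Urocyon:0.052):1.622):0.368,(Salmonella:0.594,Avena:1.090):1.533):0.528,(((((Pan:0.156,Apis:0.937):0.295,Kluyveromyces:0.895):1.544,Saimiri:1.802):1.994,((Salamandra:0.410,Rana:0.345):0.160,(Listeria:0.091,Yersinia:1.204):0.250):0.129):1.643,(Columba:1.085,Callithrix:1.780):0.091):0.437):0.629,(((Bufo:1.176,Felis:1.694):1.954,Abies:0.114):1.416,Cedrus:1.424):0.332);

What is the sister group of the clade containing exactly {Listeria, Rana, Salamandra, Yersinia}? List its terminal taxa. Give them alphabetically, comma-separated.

Apis, Kluyveromyces, Pan, Saimiri

The clade containing exactly {Listeria, Rana, Salamandra, Yersinia} attaches to the tree at the node subtending ((((Pan,Apis),Kluyveromyces),Saimiri),((Salamandra,Rana),(Listeria,Yersinia))).
The other lineage descending from that same node — the sister group — is (((Pan,Apis),Kluyveromyces),Saimiri); its 4 tips in alphabetical order are the answer.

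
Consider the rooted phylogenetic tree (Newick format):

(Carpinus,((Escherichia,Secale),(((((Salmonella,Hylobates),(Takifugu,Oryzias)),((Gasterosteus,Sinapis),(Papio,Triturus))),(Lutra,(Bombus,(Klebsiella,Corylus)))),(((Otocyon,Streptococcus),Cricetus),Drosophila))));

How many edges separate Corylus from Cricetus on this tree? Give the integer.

The MRCA of Corylus and Cricetus is the node subtending (((((Salmonella,Hylobates),(Takifugu,Oryzias)),((Gasterosteus,Sinapis),(Papio,Triturus))),(Lutra,(Bombus,(Klebsiella,Corylus)))),(((Otocyon,Streptococcus),Cricetus),Drosophila)).
From Corylus up to that node: 5 branches. From Cricetus up to the same node: 3 branches. Total: 5 + 3 = 8.

8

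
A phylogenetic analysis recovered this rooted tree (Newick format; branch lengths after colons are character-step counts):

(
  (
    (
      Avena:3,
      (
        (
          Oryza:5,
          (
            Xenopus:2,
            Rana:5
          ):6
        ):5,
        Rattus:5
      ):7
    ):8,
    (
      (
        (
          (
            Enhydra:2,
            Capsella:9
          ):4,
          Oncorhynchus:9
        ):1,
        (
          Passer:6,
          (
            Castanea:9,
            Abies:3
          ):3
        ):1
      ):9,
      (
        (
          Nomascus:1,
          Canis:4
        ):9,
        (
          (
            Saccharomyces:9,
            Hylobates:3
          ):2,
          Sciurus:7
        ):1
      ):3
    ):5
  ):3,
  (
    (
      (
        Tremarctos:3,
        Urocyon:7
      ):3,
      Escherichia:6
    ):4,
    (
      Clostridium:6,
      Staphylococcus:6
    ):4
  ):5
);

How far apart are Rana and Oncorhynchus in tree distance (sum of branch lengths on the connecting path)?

The path runs Rana → … → MRCA → … → Oncorhynchus; the MRCA is the node subtending ((Avena,((Oryza,(Xenopus,Rana)),Rattus)),((((Enhydra,Capsella),Oncorhynchus),(Passer,(Castanea,Abies))),((Nomascus,Canis),((Saccharomyces,Hylobates),Sciurus)))).
Branch lengths along that path: 5 + 6 + 5 + 7 + 8 + 5 + 9 + 1 + 9 = 55.

55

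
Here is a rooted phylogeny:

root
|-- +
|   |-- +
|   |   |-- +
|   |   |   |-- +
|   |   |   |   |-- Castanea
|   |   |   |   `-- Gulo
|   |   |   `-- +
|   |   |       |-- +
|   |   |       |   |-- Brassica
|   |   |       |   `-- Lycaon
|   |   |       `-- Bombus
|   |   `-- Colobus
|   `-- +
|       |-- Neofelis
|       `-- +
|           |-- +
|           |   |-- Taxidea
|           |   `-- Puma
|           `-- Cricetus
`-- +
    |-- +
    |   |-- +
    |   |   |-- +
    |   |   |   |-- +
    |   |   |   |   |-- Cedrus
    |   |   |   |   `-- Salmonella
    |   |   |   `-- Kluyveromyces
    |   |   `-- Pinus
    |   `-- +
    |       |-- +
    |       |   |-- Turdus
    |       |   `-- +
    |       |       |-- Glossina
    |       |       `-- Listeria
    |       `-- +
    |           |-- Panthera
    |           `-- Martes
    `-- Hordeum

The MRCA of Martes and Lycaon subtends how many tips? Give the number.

20

The MRCA of Martes and Lycaon is the root, so the clade is the entire tree.
That clade contains 20 terminal taxa: Bombus, Brassica, Castanea, Cedrus, Colobus, Cricetus, Glossina, Gulo, Hordeum, Kluyveromyces, Listeria, Lycaon, Martes, Neofelis, Panthera, Pinus, Puma, Salmonella, Taxidea, Turdus.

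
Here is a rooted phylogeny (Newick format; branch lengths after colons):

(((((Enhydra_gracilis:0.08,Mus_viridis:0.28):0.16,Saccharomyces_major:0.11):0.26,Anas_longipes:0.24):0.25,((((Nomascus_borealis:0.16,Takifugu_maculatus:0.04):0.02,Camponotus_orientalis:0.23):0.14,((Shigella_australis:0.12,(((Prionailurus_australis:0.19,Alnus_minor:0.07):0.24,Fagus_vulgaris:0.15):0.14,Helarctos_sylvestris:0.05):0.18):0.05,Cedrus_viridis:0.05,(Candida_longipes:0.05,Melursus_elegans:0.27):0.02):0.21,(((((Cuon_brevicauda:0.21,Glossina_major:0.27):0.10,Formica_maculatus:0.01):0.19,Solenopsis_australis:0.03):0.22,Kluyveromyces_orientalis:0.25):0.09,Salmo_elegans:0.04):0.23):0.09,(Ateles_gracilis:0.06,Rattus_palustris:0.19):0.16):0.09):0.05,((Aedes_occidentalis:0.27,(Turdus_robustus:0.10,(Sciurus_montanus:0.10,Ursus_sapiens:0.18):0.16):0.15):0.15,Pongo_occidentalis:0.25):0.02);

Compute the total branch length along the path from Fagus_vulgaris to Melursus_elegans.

The path runs Fagus_vulgaris → … → MRCA → … → Melursus_elegans; the MRCA is the node subtending ((Shigella_australis,(((Prionailurus_australis,Alnus_minor),Fagus_vulgaris),Helarctos_sylvestris)),Cedrus_viridis,(Candida_longipes,Melursus_elegans)).
Branch lengths along that path: 0.15 + 0.14 + 0.18 + 0.05 + 0.02 + 0.27 = 0.81.

0.81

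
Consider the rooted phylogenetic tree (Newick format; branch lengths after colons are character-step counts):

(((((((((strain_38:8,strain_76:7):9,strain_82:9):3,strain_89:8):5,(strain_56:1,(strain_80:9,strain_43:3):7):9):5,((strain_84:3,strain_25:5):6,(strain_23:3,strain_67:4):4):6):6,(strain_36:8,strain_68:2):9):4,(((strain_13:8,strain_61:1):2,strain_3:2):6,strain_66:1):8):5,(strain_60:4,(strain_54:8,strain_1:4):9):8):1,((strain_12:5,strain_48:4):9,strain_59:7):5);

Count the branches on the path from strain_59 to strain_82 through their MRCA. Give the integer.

10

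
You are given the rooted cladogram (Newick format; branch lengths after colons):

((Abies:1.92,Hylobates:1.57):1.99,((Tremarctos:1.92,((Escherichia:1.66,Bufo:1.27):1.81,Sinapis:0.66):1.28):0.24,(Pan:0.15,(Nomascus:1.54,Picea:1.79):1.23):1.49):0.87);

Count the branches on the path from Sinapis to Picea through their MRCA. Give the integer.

6

The MRCA of Sinapis and Picea is the node subtending ((Tremarctos,((Escherichia,Bufo),Sinapis)),(Pan,(Nomascus,Picea))).
From Sinapis up to that node: 3 branches. From Picea up to the same node: 3 branches. Total: 3 + 3 = 6.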